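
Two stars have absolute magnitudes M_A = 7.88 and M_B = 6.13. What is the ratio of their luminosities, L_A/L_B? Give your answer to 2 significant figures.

L_A/L_B ≈ 0.20

ΔM = M_A − M_B = 1.75
L_A/L_B = 10^(−0.4 ΔM) = 10^-0.700 = 0.1995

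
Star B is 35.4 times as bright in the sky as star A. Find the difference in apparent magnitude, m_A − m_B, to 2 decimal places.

Pogson: Δm = −2.5 log₁₀(ratio) = −2.5 log₁₀(35.4) = −2.5 × 1.5490 = -3.873
Star B is brighter so has the smaller magnitude: m_A − m_B is positive.

m_A − m_B ≈ 3.87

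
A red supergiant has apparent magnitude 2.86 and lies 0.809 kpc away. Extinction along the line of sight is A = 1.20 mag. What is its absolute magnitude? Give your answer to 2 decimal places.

M ≈ -7.88

d = 0.809 kpc = 809.0 pc
5 log₁₀(d/10 pc) = 5 log₁₀(809.0) − 5 = 9.540
M = m − 5 log₁₀(d/10) − A = 2.86 − 9.540 − 1.20 = -7.880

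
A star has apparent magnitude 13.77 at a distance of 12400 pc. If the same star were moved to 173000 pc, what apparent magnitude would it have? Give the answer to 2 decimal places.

m ≈ 19.49

Flux ∝ 1/d², so Δm = 5 log₁₀(d₂/d₁) = 5 log₁₀(173000/12400) = 5.723
m₂ = m₁ + Δm = 13.77 + (5.723) = 19.493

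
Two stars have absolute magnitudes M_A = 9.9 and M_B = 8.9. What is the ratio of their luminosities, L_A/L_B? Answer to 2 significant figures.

ΔM = M_A − M_B = 1.0
L_A/L_B = 10^(−0.4 ΔM) = 10^-0.400 = 0.3981

L_A/L_B ≈ 0.40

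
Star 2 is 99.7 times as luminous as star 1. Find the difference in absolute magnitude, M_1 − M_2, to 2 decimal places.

M_1 − M_2 ≈ 5.00

Pogson: ΔM = −2.5 log₁₀(ratio) = −2.5 log₁₀(99.7) = −2.5 × 1.9987 = -4.997
Star 2 is brighter so has the smaller magnitude: M_1 − M_2 is positive.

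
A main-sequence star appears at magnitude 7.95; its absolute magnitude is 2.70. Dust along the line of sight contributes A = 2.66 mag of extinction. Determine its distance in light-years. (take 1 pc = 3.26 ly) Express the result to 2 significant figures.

d ≈ 110 ly

m − M = 5 log₁₀(d/10 pc) + A  ⇒  7.95 − (2.70) − 2.66 = 5 log₁₀(d/10)
2.590 = 5 log₁₀(d/10)
log₁₀ d = (m − M − A)/5 + 1 = 1.5180
d = 10^1.5180 = 32.96 pc
= 107.5 ly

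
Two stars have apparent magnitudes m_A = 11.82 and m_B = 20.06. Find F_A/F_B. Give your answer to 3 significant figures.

Δm = 11.82 − (20.06) = -8.24
Flux ratio = 10^(−0.4 Δm) = 10^(−0.4 × -8.24) = 10^3.296 = 1977

F_A/F_B ≈ 1980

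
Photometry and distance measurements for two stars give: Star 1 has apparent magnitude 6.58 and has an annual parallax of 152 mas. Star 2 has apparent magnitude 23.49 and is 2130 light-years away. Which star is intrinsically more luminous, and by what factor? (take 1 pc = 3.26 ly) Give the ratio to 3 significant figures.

Star 1 is more luminous, by a factor of 589.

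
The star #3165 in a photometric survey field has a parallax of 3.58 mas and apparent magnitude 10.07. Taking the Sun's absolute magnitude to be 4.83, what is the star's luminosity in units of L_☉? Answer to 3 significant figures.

d = 1/p = 1000/3.58 mas = 279.3 pc
M = m − 5 log₁₀ d + 5 = 10.07 − 5·2.4461 + 5 = 2.839
M − M_☉ = 2.839 − 4.83 = -1.991
L/L_☉ = 10^(−0.4 × -1.991) = 6.255

L/L_☉ ≈ 6.26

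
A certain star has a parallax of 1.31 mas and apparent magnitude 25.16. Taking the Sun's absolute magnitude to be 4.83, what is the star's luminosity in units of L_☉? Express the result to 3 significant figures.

L/L_☉ ≈ 4.30×10^-5

d = 1/p = 1000/1.31 mas = 763.4 pc
M = m − 5 log₁₀ d + 5 = 25.16 − 5·2.8827 + 5 = 15.746
M − M_☉ = 15.746 − 4.83 = 10.916
L/L_☉ = 10^(−0.4 × 10.916) = 4.300×10^-5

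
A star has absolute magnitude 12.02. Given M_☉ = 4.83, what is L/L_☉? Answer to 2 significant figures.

L/L_☉ ≈ 1.3×10^-3

M − M_☉ = 12.02 − 4.83 = 7.190
L/L_☉ = 10^(−0.4 (M − M_☉)) = 10^-2.876 = 1.330×10^-3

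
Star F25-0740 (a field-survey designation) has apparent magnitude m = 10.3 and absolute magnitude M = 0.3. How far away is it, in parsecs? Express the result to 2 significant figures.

μ = m − M = 10.000
m − M = 5 log₁₀ d − 5
log₁₀ d = (m − M)/5 + 1 = 3.0000
d = 10^3.0000 = 1000 pc

d ≈ 1000 pc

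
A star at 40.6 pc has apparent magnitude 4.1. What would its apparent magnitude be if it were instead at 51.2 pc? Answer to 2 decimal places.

m ≈ 4.60

Flux ∝ 1/d², so Δm = 5 log₁₀(d₂/d₁) = 5 log₁₀(51.2/40.6) = 0.504
m₂ = m₁ + Δm = 4.1 + (0.504) = 4.604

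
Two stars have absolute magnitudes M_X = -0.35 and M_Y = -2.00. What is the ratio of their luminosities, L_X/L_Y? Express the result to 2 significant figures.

ΔM = M_X − M_Y = 1.65
L_X/L_Y = 10^(−0.4 ΔM) = 10^-0.660 = 0.2188

L_X/L_Y ≈ 0.22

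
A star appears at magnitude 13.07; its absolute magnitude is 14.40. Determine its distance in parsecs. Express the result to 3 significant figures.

d ≈ 5.42 pc

μ = m − M = -1.330
m − M = 5 log₁₀ d − 5
log₁₀ d = (m − M)/5 + 1 = 0.7340
d = 10^0.7340 = 5.420 pc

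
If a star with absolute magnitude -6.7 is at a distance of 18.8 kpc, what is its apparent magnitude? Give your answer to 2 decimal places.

m ≈ 9.67

d = 18.8 kpc = 18800 pc
m = M + 5 log₁₀ d − 5 = -6.7 + 5·4.2742 − 5 = 9.671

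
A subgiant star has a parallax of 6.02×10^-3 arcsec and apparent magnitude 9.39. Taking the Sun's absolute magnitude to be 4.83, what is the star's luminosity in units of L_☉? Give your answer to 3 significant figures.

L/L_☉ ≈ 4.14

d = 1/p = 1/6.02×10^-3″ = 166.1 pc
M = m − 5 log₁₀ d + 5 = 9.39 − 5·2.2204 + 5 = 3.288
M − M_☉ = 3.288 − 4.83 = -1.542
L/L_☉ = 10^(−0.4 × -1.542) = 4.138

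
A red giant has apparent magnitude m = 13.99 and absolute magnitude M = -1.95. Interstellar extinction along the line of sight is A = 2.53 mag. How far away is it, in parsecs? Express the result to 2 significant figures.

d ≈ 4800 pc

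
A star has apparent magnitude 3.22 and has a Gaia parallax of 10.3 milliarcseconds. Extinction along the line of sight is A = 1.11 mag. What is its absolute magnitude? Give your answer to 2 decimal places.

M ≈ -2.83

p = 10.3 mas = 0.0103″ → d = 1/p = 97.09 pc
5 log₁₀(d/10 pc) = 5 log₁₀(97.09) − 5 = 4.936
M = m − 5 log₁₀(d/10) − A = 3.22 − 4.936 − 1.11 = -2.826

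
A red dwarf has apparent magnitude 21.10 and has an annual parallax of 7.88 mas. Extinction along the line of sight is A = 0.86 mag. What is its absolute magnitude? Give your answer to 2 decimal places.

M ≈ 14.72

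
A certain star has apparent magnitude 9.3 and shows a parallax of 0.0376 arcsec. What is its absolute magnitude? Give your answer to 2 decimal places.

d = 1/p = 1/0.0376″ = 26.60 pc
5 log₁₀(d/10 pc) = 5 log₁₀(26.60) − 5 = 2.124
M = m − 5 log₁₀(d/10) = 9.3 − 2.124 = 7.176

M ≈ 7.18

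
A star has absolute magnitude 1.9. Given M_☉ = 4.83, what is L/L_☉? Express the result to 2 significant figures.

L/L_☉ ≈ 15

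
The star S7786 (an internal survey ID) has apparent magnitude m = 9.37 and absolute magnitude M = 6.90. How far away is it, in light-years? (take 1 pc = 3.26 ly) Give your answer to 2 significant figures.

Distance modulus: m − M = 9.37 − (6.90) = 2.470
m − M = 5 log₁₀ d − 5
log₁₀ d = (m − M)/5 + 1 = 1.4940
d = 10^1.4940 = 31.19 pc
= 101.7 ly

d ≈ 100 ly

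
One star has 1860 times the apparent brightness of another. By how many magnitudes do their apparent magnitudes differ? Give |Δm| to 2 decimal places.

|Δm| ≈ 8.17

Pogson: Δm = −2.5 log₁₀(ratio) = −2.5 log₁₀(1860) = −2.5 × 3.2695 = -8.174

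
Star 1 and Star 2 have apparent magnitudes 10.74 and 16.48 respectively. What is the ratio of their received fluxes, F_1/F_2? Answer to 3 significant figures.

F_1/F_2 ≈ 198

Magnitude difference = -5.74
Flux ratio = 10^(−0.4 Δm) = 10^(−0.4 × -5.74) = 10^2.296 = 197.7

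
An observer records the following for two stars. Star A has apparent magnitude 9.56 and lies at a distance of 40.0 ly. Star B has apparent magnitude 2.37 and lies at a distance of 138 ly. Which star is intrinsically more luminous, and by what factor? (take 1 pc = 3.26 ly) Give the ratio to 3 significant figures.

Star B is more luminous, by a factor of 8950.

Star A: d = 40.0 ly / 3.26 = 12.27 pc
Star A: M = m − 5 log₁₀ d + 5 = 9.56 − 5·1.0888 + 5 = 9.116
Star B: d = 138 ly / 3.26 = 42.33 pc
Star B: M = m − 5 log₁₀ d + 5 = 2.37 − 5·1.6267 + 5 = -0.763
ΔM = M_A − M_B = 9.116 − (-0.763) = 9.879; smaller M is more luminous → Star B.
L ratio = 10^(0.4 |ΔM|) = 10^3.952 = 8946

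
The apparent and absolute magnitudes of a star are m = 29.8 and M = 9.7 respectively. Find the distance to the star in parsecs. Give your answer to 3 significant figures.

Distance modulus: m − M = 29.8 − (9.7) = 20.100
m − M = 5 log₁₀ d − 5
log₁₀ d = (m − M)/5 + 1 = 5.0200
d = 10^5.0200 = 104700 pc

d ≈ 105000 pc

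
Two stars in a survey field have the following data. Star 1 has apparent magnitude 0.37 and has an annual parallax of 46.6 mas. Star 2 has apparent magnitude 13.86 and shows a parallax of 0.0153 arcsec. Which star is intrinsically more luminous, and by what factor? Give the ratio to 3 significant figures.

Star 1: p = 46.6 mas = 0.0466″ → d = 1/p = 21.46 pc
Star 1: M = m − 5 log₁₀ d + 5 = 0.37 − 5·1.3316 + 5 = -1.288
Star 2: d = 1/p = 1/0.0153″ = 65.36 pc
Star 2: M = m − 5 log₁₀ d + 5 = 13.86 − 5·1.8153 + 5 = 9.783
ΔM = M_1 − M_2 = -1.288 − (9.783) = -11.072; smaller M is more luminous → Star 1.
L ratio = 10^(0.4 |ΔM|) = 10^4.429 = 26830

Star 1 is more luminous, by a factor of 26800.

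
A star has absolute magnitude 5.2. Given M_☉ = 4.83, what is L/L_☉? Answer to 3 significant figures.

L/L_☉ ≈ 0.711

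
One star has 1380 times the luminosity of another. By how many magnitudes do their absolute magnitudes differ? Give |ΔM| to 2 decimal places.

|ΔM| ≈ 7.85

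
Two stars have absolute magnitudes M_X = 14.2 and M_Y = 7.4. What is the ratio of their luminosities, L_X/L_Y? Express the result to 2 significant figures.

L_X/L_Y ≈ 1.9×10^-3

ΔM = M_X − M_Y = 6.8
L_X/L_Y = 10^(−0.4 ΔM) = 10^-2.720 = 1.905×10^-3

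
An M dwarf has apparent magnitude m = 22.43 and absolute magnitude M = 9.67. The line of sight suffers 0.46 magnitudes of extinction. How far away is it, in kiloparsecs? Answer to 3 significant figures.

d ≈ 2.88 kpc

m − M = 5 log₁₀(d/10 pc) + A  ⇒  22.43 − (9.67) − 0.46 = 5 log₁₀(d/10)
12.300 = 5 log₁₀(d/10)
log₁₀ d = (m − M − A)/5 + 1 = 3.4600
d = 10^3.4600 = 2884 pc
= 2.884 kpc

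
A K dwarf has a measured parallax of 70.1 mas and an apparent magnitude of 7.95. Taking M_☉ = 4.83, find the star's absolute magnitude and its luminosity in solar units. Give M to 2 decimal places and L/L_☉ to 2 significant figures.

M ≈ 7.18; L/L_☉ ≈ 0.11

d = 1/p = 1000/70.1 mas = 14.27 pc
M = m − 5 log₁₀ d + 5 = 7.95 − 5·1.1543 + 5 = 7.179
M − M_☉ = 7.179 − 4.83 = 2.349
L/L_☉ = 10^(−0.4 × 2.349) = 0.1150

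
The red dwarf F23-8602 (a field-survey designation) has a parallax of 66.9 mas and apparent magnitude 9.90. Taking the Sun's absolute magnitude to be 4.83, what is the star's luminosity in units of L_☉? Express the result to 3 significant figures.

d = 1/p = 1000/66.9 mas = 14.95 pc
M = m − 5 log₁₀ d + 5 = 9.90 − 5·1.1746 + 5 = 9.027
M − M_☉ = 9.027 − 4.83 = 4.197
L/L_☉ = 10^(−0.4 × 4.197) = 0.02095

L/L_☉ ≈ 0.0209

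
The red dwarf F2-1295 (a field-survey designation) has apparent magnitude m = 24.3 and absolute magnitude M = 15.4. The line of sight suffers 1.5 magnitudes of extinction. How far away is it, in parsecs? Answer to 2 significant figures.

m − M = 5 log₁₀(d/10 pc) + A  ⇒  24.3 − (15.4) − 1.5 = 5 log₁₀(d/10)
7.400 = 5 log₁₀(d/10)
log₁₀ d = (m − M − A)/5 + 1 = 2.4800
d = 10^2.4800 = 302.0 pc

d ≈ 300 pc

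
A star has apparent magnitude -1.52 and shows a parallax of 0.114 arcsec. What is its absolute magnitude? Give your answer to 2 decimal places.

M ≈ -1.24

d = 1/p = 1/0.114″ = 8.772 pc
5 log₁₀(d/10 pc) = 5 log₁₀(8.772) − 5 = -0.285
M = m − 5 log₁₀(d/10) = -1.52 + 0.285 = -1.235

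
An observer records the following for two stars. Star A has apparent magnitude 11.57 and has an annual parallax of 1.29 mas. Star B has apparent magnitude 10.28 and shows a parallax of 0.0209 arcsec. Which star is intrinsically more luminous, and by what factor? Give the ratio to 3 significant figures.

Star A is more luminous, by a factor of 80.0.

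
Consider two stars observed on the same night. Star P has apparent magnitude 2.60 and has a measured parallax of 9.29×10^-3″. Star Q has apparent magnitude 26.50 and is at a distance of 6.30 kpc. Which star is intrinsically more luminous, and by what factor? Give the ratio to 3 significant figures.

Star P is more luminous, by a factor of 1.06×10^6.

Star P: d = 1/p = 1/9.29×10^-3″ = 107.6 pc
Star P: M = m − 5 log₁₀ d + 5 = 2.60 − 5·2.0320 + 5 = -2.560
Star Q: d = 6.30 kpc = 6300 pc
Star Q: M = m − 5 log₁₀ d + 5 = 26.50 − 5·3.7993 + 5 = 12.503
ΔM = M_P − M_Q = -2.560 − (12.503) = -15.063; smaller M is more luminous → Star P.
L ratio = 10^(0.4 |ΔM|) = 10^6.025 = 1.060×10^6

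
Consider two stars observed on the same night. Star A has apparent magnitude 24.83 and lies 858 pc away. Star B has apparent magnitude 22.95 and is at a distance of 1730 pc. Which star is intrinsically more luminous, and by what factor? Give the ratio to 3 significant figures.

Star B is more luminous, by a factor of 23.0.

Star A: M = m − 5 log₁₀ d + 5 = 24.83 − 5·2.9335 + 5 = 15.163
Star B: M = m − 5 log₁₀ d + 5 = 22.95 − 5·3.2380 + 5 = 11.760
ΔM = M_A − M_B = 15.163 − (11.760) = 3.403; smaller M is more luminous → Star B.
L ratio = 10^(0.4 |ΔM|) = 10^1.361 = 22.97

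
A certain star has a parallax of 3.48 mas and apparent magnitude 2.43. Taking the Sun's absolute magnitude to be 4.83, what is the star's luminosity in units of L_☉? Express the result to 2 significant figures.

d = 1/p = 1000/3.48 mas = 287.4 pc
M = m − 5 log₁₀ d + 5 = 2.43 − 5·2.4584 + 5 = -4.862
M − M_☉ = -4.862 − 4.83 = -9.692
L/L_☉ = 10^(−0.4 × -9.692) = 7531

L/L_☉ ≈ 7500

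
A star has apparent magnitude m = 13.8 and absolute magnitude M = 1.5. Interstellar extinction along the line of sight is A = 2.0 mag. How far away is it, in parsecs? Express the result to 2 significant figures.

m − M = 5 log₁₀(d/10 pc) + A  ⇒  13.8 − (1.5) − 2.0 = 5 log₁₀(d/10)
10.300 = 5 log₁₀(d/10)
log₁₀ d = (m − M − A)/5 + 1 = 3.0600
d = 10^3.0600 = 1148 pc

d ≈ 1100 pc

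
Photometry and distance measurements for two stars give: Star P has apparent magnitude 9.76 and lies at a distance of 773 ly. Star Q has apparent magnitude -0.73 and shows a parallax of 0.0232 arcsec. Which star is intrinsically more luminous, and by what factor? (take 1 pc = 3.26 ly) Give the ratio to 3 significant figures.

Star Q is more luminous, by a factor of 519.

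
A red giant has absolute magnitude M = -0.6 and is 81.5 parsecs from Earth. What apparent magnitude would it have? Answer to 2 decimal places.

m ≈ 3.96

m = M + 5 log₁₀ d − 5 = -0.6 + 5·1.9112 − 5 = 3.956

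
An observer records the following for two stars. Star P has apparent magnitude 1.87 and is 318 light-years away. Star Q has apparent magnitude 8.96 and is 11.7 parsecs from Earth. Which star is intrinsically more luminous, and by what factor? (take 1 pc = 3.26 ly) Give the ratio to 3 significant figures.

Star P is more luminous, by a factor of 47600.

Star P: d = 318 ly / 3.26 = 97.55 pc
Star P: M = m − 5 log₁₀ d + 5 = 1.87 − 5·1.9892 + 5 = -3.076
Star Q: M = m − 5 log₁₀ d + 5 = 8.96 − 5·1.0682 + 5 = 8.619
ΔM = M_P − M_Q = -3.076 − (8.619) = -11.695; smaller M is more luminous → Star P.
L ratio = 10^(0.4 |ΔM|) = 10^4.678 = 47650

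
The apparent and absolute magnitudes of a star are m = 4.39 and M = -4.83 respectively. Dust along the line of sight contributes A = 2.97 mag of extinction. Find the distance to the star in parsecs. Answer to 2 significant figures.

d ≈ 180 pc

m − M = 5 log₁₀(d/10 pc) + A  ⇒  4.39 − (-4.83) − 2.97 = 5 log₁₀(d/10)
6.250 = 5 log₁₀(d/10)
log₁₀ d = (m − M − A)/5 + 1 = 2.2500
d = 10^2.2500 = 177.8 pc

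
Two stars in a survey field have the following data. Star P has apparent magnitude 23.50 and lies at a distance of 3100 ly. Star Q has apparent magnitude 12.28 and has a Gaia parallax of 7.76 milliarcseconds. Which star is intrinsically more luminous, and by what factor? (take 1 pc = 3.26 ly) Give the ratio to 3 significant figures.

Star P: d = 3100 ly / 3.26 = 950.9 pc
Star P: M = m − 5 log₁₀ d + 5 = 23.50 − 5·2.9781 + 5 = 13.609
Star Q: p = 7.76 mas = 7.76×10^-3″ → d = 1/p = 128.9 pc
Star Q: M = m − 5 log₁₀ d + 5 = 12.28 − 5·2.1101 + 5 = 6.729
ΔM = M_P − M_Q = 13.609 − (6.729) = 6.880; smaller M is more luminous → Star Q.
L ratio = 10^(0.4 |ΔM|) = 10^2.752 = 564.9

Star Q is more luminous, by a factor of 565.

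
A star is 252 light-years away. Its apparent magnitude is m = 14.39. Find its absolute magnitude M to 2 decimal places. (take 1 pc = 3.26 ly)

M ≈ 9.95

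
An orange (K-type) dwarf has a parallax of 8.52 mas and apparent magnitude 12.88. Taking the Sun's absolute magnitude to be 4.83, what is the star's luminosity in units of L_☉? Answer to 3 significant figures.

d = 1/p = 1000/8.52 mas = 117.4 pc
M = m − 5 log₁₀ d + 5 = 12.88 − 5·2.0696 + 5 = 7.532
M − M_☉ = 7.532 − 4.83 = 2.702
L/L_☉ = 10^(−0.4 × 2.702) = 0.08301

L/L_☉ ≈ 0.0830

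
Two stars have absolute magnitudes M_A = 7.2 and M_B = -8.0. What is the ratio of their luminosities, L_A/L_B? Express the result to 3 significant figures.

ΔM = M_A − M_B = 15.2
L_A/L_B = 10^(−0.4 ΔM) = 10^-6.080 = 8.318×10^-7

L_A/L_B ≈ 8.32×10^-7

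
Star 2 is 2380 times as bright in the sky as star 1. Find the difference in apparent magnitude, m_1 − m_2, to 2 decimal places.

m_1 − m_2 ≈ 8.44

Pogson: Δm = −2.5 log₁₀(ratio) = −2.5 log₁₀(2380) = −2.5 × 3.3766 = -8.441
Star 2 is brighter so has the smaller magnitude: m_1 − m_2 is positive.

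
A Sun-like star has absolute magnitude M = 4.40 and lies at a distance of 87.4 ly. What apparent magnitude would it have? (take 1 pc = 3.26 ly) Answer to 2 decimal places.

m ≈ 6.54

d = 87.4 ly / 3.26 = 26.81 pc
m = M + 5 log₁₀ d − 5 = 4.40 + 5·1.4283 − 5 = 6.541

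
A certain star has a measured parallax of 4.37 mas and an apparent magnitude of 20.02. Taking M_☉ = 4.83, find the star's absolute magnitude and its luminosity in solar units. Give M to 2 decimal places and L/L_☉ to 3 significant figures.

d = 1/p = 1000/4.37 mas = 228.8 pc
M = m − 5 log₁₀ d + 5 = 20.02 − 5·2.3595 + 5 = 13.222
M − M_☉ = 13.222 − 4.83 = 8.392
L/L_☉ = 10^(−0.4 × 8.392) = 4.396×10^-4

M ≈ 13.22; L/L_☉ ≈ 4.40×10^-4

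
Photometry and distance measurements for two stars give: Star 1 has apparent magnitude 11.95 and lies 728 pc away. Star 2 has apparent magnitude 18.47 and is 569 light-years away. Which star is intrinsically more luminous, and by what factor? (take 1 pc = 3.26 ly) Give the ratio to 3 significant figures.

Star 1 is more luminous, by a factor of 7050.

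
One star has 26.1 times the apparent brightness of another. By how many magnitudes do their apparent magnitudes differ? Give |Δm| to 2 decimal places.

|Δm| ≈ 3.54

Pogson: Δm = −2.5 log₁₀(ratio) = −2.5 log₁₀(26.1) = −2.5 × 1.4166 = -3.542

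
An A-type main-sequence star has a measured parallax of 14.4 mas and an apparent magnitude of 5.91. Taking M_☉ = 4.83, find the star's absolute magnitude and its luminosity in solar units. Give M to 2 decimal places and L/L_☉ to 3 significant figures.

d = 1/p = 1000/14.4 mas = 69.44 pc
M = m − 5 log₁₀ d + 5 = 5.91 − 5·1.8416 + 5 = 1.702
M − M_☉ = 1.702 − 4.83 = -3.128
L/L_☉ = 10^(−0.4 × -3.128) = 17.84

M ≈ 1.70; L/L_☉ ≈ 17.8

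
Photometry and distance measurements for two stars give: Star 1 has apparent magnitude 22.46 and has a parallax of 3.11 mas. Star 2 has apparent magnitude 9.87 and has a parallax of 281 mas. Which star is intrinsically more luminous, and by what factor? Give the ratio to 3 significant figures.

Star 2 is more luminous, by a factor of 13.3.

Star 1: p = 3.11 mas = 3.11×10^-3″ → d = 1/p = 321.5 pc
Star 1: M = m − 5 log₁₀ d + 5 = 22.46 − 5·2.5072 + 5 = 14.924
Star 2: p = 281 mas = 0.281″ → d = 1/p = 3.559 pc
Star 2: M = m − 5 log₁₀ d + 5 = 9.87 − 5·0.5513 + 5 = 12.114
ΔM = M_1 − M_2 = 14.924 − (12.114) = 2.810; smaller M is more luminous → Star 2.
L ratio = 10^(0.4 |ΔM|) = 10^1.124 = 13.31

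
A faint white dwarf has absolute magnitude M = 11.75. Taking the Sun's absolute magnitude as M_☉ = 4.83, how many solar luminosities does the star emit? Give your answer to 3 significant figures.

L/L_☉ ≈ 1.71×10^-3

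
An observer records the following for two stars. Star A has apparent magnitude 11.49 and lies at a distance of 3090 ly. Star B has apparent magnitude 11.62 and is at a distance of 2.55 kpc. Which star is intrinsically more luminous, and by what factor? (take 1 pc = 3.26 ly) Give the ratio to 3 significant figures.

Star B is more luminous, by a factor of 6.42.

Star A: d = 3090 ly / 3.26 = 947.9 pc
Star A: M = m − 5 log₁₀ d + 5 = 11.49 − 5·2.9767 + 5 = 1.606
Star B: d = 2.55 kpc = 2550 pc
Star B: M = m − 5 log₁₀ d + 5 = 11.62 − 5·3.4065 + 5 = -0.413
ΔM = M_A − M_B = 1.606 − (-0.413) = 2.019; smaller M is more luminous → Star B.
L ratio = 10^(0.4 |ΔM|) = 10^0.808 = 6.421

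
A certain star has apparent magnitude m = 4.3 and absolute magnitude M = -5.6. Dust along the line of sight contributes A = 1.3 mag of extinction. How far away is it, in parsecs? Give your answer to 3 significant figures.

m − M = 5 log₁₀(d/10 pc) + A  ⇒  4.3 − (-5.6) − 1.3 = 5 log₁₀(d/10)
8.600 = 5 log₁₀(d/10)
log₁₀ d = (m − M − A)/5 + 1 = 2.7200
d = 10^2.7200 = 524.8 pc

d ≈ 525 pc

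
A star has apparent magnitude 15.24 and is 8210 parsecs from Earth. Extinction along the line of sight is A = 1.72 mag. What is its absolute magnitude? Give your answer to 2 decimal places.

5 log₁₀(d/10 pc) = 5 log₁₀(8210) − 5 = 14.572
M = m − 5 log₁₀(d/10) − A = 15.24 − 14.572 − 1.72 = -1.052

M ≈ -1.05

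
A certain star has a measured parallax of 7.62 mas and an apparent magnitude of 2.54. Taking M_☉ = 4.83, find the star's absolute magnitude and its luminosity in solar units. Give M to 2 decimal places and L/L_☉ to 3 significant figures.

d = 1/p = 1000/7.62 mas = 131.2 pc
M = m − 5 log₁₀ d + 5 = 2.54 − 5·2.1180 + 5 = -3.050
M − M_☉ = -3.050 − 4.83 = -7.880
L/L_☉ = 10^(−0.4 × -7.880) = 1419

M ≈ -3.05; L/L_☉ ≈ 1420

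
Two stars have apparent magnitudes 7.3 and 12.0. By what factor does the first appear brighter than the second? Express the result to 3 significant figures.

75.9

Magnitude difference = -4.7
Flux ratio = 10^(−0.4 Δm) = 10^(−0.4 × -4.7) = 10^1.880 = 75.86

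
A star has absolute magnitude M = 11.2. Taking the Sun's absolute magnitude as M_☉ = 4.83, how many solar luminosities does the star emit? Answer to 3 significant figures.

M − M_☉ = 11.2 − 4.83 = 6.370
L/L_☉ = 10^(−0.4 (M − M_☉)) = 10^-2.548 = 2.831×10^-3

L/L_☉ ≈ 2.83×10^-3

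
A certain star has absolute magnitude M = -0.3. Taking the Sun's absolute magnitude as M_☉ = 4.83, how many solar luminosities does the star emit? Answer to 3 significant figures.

L/L_☉ ≈ 113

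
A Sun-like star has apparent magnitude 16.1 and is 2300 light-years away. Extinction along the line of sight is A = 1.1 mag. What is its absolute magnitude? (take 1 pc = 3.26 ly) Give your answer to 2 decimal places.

d = 2300 ly / 3.26 = 705.5 pc
5 log₁₀(d/10 pc) = 5 log₁₀(705.5) − 5 = 9.243
M = m − 5 log₁₀(d/10) − A = 16.1 − 9.243 − 1.1 = 5.757

M ≈ 5.76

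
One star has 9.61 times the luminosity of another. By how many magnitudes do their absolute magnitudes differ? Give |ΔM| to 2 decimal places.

|ΔM| ≈ 2.46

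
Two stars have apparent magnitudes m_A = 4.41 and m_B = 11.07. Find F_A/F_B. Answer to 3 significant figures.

F_A/F_B ≈ 461

Δm = 4.41 − (11.07) = -6.66
Flux ratio = 10^(−0.4 Δm) = 10^(−0.4 × -6.66) = 10^2.664 = 461.3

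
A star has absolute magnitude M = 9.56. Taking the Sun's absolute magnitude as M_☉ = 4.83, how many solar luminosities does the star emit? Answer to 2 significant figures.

M − M_☉ = 9.56 − 4.83 = 4.730
L/L_☉ = 10^(−0.4 (M − M_☉)) = 10^-1.892 = 0.01282

L/L_☉ ≈ 0.013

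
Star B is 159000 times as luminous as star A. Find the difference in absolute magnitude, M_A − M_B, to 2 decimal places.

M_A − M_B ≈ 13.00

Pogson: ΔM = −2.5 log₁₀(ratio) = −2.5 log₁₀(159000) = −2.5 × 5.2014 = -13.003
Star B is brighter so has the smaller magnitude: M_A − M_B is positive.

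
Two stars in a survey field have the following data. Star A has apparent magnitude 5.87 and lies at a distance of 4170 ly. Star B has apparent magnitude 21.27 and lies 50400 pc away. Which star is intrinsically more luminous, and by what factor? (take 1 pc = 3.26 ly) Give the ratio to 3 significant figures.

Star A: d = 4170 ly / 3.26 = 1279 pc
Star A: M = m − 5 log₁₀ d + 5 = 5.87 − 5·3.1069 + 5 = -4.665
Star B: M = m − 5 log₁₀ d + 5 = 21.27 − 5·4.7024 + 5 = 2.758
ΔM = M_A − M_B = -4.665 − (2.758) = -7.422; smaller M is more luminous → Star A.
L ratio = 10^(0.4 |ΔM|) = 10^2.969 = 931.1

Star A is more luminous, by a factor of 931.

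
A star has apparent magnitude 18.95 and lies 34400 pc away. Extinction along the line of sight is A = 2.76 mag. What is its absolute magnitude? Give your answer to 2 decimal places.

M ≈ -1.49

5 log₁₀(d/10 pc) = 5 log₁₀(34400) − 5 = 17.683
M = m − 5 log₁₀(d/10) − A = 18.95 − 17.683 − 2.76 = -1.493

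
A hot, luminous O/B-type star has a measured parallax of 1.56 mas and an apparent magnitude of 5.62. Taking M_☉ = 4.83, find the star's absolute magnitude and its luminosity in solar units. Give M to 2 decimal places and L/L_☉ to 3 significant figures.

M ≈ -3.41; L/L_☉ ≈ 1980

d = 1/p = 1000/1.56 mas = 641.0 pc
M = m − 5 log₁₀ d + 5 = 5.62 − 5·2.8069 + 5 = -3.414
M − M_☉ = -3.414 − 4.83 = -8.244
L/L_☉ = 10^(−0.4 × -8.244) = 1985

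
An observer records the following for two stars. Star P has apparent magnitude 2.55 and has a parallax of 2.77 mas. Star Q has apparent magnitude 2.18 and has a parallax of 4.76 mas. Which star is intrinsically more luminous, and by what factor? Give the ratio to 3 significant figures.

Star P is more luminous, by a factor of 2.10.

Star P: p = 2.77 mas = 2.77×10^-3″ → d = 1/p = 361.0 pc
Star P: M = m − 5 log₁₀ d + 5 = 2.55 − 5·2.5575 + 5 = -5.238
Star Q: p = 4.76 mas = 4.76×10^-3″ → d = 1/p = 210.1 pc
Star Q: M = m − 5 log₁₀ d + 5 = 2.18 − 5·2.3224 + 5 = -4.432
ΔM = M_P − M_Q = -5.238 − (-4.432) = -0.806; smaller M is more luminous → Star P.
L ratio = 10^(0.4 |ΔM|) = 10^0.322 = 2.100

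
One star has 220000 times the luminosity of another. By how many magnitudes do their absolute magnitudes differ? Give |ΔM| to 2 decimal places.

|ΔM| ≈ 13.36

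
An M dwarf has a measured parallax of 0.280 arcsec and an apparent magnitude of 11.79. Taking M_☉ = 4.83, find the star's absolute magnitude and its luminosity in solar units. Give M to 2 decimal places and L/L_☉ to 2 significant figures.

M ≈ 14.03; L/L_☉ ≈ 2.1×10^-4

d = 1/p = 1/0.280″ = 3.571 pc
M = m − 5 log₁₀ d + 5 = 11.79 − 5·0.5528 + 5 = 14.026
M − M_☉ = 14.026 − 4.83 = 9.196
L/L_☉ = 10^(−0.4 × 9.196) = 2.097×10^-4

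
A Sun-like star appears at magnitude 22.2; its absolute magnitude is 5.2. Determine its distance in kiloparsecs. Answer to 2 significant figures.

d ≈ 25 kpc

μ = m − M = 17.000
m − M = 5 log₁₀ d − 5
log₁₀ d = (m − M)/5 + 1 = 4.4000
d = 10^4.4000 = 25120 pc
= 25.12 kpc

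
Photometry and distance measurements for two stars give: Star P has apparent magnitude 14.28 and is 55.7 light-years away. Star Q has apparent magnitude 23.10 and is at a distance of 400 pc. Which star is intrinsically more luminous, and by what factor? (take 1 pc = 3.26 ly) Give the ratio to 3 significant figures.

Star P is more luminous, by a factor of 6.15.

Star P: d = 55.7 ly / 3.26 = 17.09 pc
Star P: M = m − 5 log₁₀ d + 5 = 14.28 − 5·1.2326 + 5 = 13.117
Star Q: M = m − 5 log₁₀ d + 5 = 23.10 − 5·2.6021 + 5 = 15.090
ΔM = M_P − M_Q = 13.117 − (15.090) = -1.973; smaller M is more luminous → Star P.
L ratio = 10^(0.4 |ΔM|) = 10^0.789 = 6.154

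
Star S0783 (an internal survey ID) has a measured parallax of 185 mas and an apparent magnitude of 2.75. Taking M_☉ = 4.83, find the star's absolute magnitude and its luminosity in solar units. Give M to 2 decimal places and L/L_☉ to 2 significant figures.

d = 1/p = 1000/185 mas = 5.405 pc
M = m − 5 log₁₀ d + 5 = 2.75 − 5·0.7328 + 5 = 4.086
M − M_☉ = 4.086 − 4.83 = -0.744
L/L_☉ = 10^(−0.4 × -0.744) = 1.985

M ≈ 4.09; L/L_☉ ≈ 2.0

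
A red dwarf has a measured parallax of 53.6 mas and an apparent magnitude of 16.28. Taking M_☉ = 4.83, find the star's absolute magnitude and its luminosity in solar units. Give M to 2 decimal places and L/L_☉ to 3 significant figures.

M ≈ 14.93; L/L_☉ ≈ 9.16×10^-5

d = 1/p = 1000/53.6 mas = 18.66 pc
M = m − 5 log₁₀ d + 5 = 16.28 − 5·1.2708 + 5 = 14.926
M − M_☉ = 14.926 − 4.83 = 10.096
L/L_☉ = 10^(−0.4 × 10.096) = 9.155×10^-5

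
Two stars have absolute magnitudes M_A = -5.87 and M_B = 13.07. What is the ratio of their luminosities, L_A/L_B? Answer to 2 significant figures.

L_A/L_B ≈ 3.8×10^7

ΔM = M_A − M_B = -18.94
L_A/L_B = 10^(−0.4 ΔM) = 10^7.576 = 3.767×10^7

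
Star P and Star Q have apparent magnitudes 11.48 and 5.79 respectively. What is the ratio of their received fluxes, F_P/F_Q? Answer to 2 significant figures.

F_P/F_Q ≈ 5.3×10^-3

Magnitude difference = 5.69
Flux ratio = 10^(−0.4 Δm) = 10^(−0.4 × 5.69) = 10^-2.276 = 5.297×10^-3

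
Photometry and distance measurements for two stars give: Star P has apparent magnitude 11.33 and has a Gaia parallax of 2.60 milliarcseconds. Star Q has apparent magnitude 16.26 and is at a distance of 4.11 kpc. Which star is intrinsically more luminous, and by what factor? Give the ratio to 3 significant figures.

Star Q is more luminous, by a factor of 1.22.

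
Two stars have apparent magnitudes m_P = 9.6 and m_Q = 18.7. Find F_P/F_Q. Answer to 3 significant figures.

Magnitude difference = -9.1
Flux ratio = 10^(−0.4 Δm) = 10^(−0.4 × -9.1) = 10^3.640 = 4365

F_P/F_Q ≈ 4370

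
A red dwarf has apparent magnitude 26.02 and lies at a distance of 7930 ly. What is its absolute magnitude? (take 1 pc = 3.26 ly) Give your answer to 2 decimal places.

M ≈ 14.09

d = 7930 ly / 3.26 = 2433 pc
5 log₁₀(d/10 pc) = 5 log₁₀(2433) − 5 = 11.930
M = m − 5 log₁₀(d/10) = 26.02 − 11.930 = 14.090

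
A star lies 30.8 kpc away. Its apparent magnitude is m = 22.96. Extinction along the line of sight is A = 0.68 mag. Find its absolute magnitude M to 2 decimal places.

M ≈ 4.84

d = 30.8 kpc = 30800 pc
5 log₁₀(d/10 pc) = 5 log₁₀(30800) − 5 = 17.443
M = m − 5 log₁₀(d/10) − A = 22.96 − 17.443 − 0.68 = 4.837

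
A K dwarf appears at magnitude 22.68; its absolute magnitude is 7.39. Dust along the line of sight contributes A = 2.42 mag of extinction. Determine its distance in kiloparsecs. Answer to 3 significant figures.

d ≈ 3.75 kpc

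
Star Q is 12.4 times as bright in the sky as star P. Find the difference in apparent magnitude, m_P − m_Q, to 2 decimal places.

m_P − m_Q ≈ 2.73

Pogson: Δm = −2.5 log₁₀(ratio) = −2.5 log₁₀(12.4) = −2.5 × 1.0934 = -2.734
Star Q is brighter so has the smaller magnitude: m_P − m_Q is positive.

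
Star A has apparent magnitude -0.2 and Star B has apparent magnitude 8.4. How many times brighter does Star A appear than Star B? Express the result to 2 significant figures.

2800

Δm = -0.2 − (8.4) = -8.6
Flux ratio = 10^(−0.4 Δm) = 10^(−0.4 × -8.6) = 10^3.440 = 2754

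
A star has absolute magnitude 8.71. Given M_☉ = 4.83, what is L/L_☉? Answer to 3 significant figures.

M − M_☉ = 8.71 − 4.83 = 3.880
L/L_☉ = 10^(−0.4 (M − M_☉)) = 10^-1.552 = 0.02805

L/L_☉ ≈ 0.0281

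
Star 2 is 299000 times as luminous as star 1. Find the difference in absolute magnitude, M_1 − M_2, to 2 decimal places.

Pogson: ΔM = −2.5 log₁₀(ratio) = −2.5 log₁₀(299000) = −2.5 × 5.4757 = -13.689
Star 2 is brighter so has the smaller magnitude: M_1 − M_2 is positive.

M_1 − M_2 ≈ 13.69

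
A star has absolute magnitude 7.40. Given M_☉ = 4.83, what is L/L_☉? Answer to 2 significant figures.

M − M_☉ = 7.40 − 4.83 = 2.570
L/L_☉ = 10^(−0.4 (M − M_☉)) = 10^-1.028 = 0.09376

L/L_☉ ≈ 0.094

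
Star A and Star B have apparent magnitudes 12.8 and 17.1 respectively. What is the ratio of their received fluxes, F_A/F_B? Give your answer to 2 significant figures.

F_A/F_B ≈ 52

Magnitude difference = -4.3
Flux ratio = 10^(−0.4 Δm) = 10^(−0.4 × -4.3) = 10^1.720 = 52.48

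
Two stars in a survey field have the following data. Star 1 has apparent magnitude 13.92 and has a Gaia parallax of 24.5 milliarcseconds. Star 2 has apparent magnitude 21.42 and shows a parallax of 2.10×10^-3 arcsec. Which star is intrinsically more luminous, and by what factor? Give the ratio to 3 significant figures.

Star 1 is more luminous, by a factor of 7.35.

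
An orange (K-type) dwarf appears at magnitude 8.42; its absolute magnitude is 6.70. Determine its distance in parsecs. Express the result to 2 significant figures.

Distance modulus: m − M = 8.42 − (6.70) = 1.720
m − M = 5 log₁₀ d − 5
log₁₀ d = (m − M)/5 + 1 = 1.3440
d = 10^1.3440 = 22.08 pc

d ≈ 22 pc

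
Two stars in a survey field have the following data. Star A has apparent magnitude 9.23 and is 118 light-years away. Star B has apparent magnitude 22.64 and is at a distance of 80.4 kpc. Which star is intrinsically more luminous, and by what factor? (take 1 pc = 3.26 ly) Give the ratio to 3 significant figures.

Star A: d = 118 ly / 3.26 = 36.20 pc
Star A: M = m − 5 log₁₀ d + 5 = 9.23 − 5·1.5587 + 5 = 6.437
Star B: d = 80.4 kpc = 80400 pc
Star B: M = m − 5 log₁₀ d + 5 = 22.64 − 5·4.9053 + 5 = 3.114
ΔM = M_A − M_B = 6.437 − (3.114) = 3.323; smaller M is more luminous → Star B.
L ratio = 10^(0.4 |ΔM|) = 10^1.329 = 21.34

Star B is more luminous, by a factor of 21.3.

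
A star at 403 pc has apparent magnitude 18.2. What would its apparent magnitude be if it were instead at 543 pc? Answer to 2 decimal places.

m ≈ 18.85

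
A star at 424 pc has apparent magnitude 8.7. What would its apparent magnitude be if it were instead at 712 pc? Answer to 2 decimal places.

Flux ∝ 1/d², so Δm = 5 log₁₀(d₂/d₁) = 5 log₁₀(712/424) = 1.126
m₂ = m₁ + Δm = 8.7 + (1.126) = 9.826

m ≈ 9.83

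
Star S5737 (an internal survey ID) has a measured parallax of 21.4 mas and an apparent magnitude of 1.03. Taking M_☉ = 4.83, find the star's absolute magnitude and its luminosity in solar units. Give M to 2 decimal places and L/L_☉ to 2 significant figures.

d = 1/p = 1000/21.4 mas = 46.73 pc
M = m − 5 log₁₀ d + 5 = 1.03 − 5·1.6696 + 5 = -2.318
M − M_☉ = -2.318 − 4.83 = -7.148
L/L_☉ = 10^(−0.4 × -7.148) = 723.1

M ≈ -2.32; L/L_☉ ≈ 720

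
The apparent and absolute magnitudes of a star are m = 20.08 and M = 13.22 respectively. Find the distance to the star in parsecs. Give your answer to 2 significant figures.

Distance modulus: m − M = 20.08 − (13.22) = 6.860
m − M = 5 log₁₀ d − 5
log₁₀ d = (m − M)/5 + 1 = 2.3720
d = 10^2.3720 = 235.5 pc

d ≈ 240 pc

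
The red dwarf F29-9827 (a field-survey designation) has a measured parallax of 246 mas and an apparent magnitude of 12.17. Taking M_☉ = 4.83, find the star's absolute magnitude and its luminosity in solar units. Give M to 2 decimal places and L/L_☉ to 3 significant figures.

M ≈ 14.12; L/L_☉ ≈ 1.91×10^-4

d = 1/p = 1000/246 mas = 4.065 pc
M = m − 5 log₁₀ d + 5 = 12.17 − 5·0.6091 + 5 = 14.125
M − M_☉ = 14.125 − 4.83 = 9.295
L/L_☉ = 10^(−0.4 × 9.295) = 1.915×10^-4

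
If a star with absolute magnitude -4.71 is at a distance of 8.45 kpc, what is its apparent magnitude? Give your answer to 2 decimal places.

m ≈ 9.92

d = 8.45 kpc = 8450 pc
m = M + 5 log₁₀ d − 5 = -4.71 + 5·3.9269 − 5 = 9.924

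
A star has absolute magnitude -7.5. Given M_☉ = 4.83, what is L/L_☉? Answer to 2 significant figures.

M − M_☉ = -7.5 − 4.83 = -12.330
L/L_☉ = 10^(−0.4 (M − M_☉)) = 10^4.932 = 85510

L/L_☉ ≈ 86000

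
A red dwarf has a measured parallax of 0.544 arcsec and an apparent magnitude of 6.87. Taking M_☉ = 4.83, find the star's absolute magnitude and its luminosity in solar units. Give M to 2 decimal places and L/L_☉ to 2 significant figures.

M ≈ 10.55; L/L_☉ ≈ 5.2×10^-3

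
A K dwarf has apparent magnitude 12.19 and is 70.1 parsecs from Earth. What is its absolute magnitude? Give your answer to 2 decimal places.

M ≈ 7.96

5 log₁₀(d/10 pc) = 5 log₁₀(70.10) − 5 = 4.229
M = m − 5 log₁₀(d/10) = 12.19 − 4.229 = 7.961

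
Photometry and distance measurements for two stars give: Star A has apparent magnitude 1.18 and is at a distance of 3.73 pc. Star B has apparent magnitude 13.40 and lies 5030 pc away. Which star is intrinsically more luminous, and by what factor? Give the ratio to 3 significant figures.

Star B is more luminous, by a factor of 23.5.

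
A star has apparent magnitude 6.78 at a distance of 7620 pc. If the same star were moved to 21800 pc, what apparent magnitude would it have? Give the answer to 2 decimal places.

m ≈ 9.06

Flux ∝ 1/d², so Δm = 5 log₁₀(d₂/d₁) = 5 log₁₀(21800/7620) = 2.283
m₂ = m₁ + Δm = 6.78 + (2.283) = 9.063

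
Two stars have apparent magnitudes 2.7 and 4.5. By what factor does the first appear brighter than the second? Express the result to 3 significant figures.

5.25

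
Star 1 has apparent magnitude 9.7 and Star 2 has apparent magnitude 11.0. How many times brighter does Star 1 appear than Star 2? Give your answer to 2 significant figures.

Δm = 9.7 − (11.0) = -1.3
Flux ratio = 10^(−0.4 Δm) = 10^(−0.4 × -1.3) = 10^0.520 = 3.311

3.3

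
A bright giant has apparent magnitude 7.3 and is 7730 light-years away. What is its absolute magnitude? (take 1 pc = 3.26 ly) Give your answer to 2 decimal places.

d = 7730 ly / 3.26 = 2371 pc
5 log₁₀(d/10 pc) = 5 log₁₀(2371) − 5 = 11.875
M = m − 5 log₁₀(d/10) = 7.3 − 11.875 = -4.575

M ≈ -4.57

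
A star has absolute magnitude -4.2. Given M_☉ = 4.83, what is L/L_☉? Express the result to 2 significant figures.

L/L_☉ ≈ 4100

M − M_☉ = -4.2 − 4.83 = -9.030
L/L_☉ = 10^(−0.4 (M − M_☉)) = 10^3.612 = 4093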